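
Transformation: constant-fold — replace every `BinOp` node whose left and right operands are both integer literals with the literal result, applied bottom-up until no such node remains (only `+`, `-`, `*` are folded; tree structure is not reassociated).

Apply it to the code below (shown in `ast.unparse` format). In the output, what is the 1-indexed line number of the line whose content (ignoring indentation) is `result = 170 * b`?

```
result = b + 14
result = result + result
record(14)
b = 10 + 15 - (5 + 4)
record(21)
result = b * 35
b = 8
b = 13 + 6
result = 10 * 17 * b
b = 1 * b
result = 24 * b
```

Transformed code:
result = b + 14
result = result + result
record(14)
b = 16
record(21)
result = b * 35
b = 8
b = 19
result = 170 * b
b = 1 * b
result = 24 * b

9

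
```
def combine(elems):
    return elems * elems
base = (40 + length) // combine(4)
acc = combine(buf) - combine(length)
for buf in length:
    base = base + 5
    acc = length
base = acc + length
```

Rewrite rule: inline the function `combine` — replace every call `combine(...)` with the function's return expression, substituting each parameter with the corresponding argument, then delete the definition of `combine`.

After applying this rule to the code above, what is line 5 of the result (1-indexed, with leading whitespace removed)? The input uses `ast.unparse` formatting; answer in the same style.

acc = length

Transformed code:
base = (40 + length) // (4 * 4)
acc = buf * buf - length * length
for buf in length:
    base = base + 5
    acc = length
base = acc + length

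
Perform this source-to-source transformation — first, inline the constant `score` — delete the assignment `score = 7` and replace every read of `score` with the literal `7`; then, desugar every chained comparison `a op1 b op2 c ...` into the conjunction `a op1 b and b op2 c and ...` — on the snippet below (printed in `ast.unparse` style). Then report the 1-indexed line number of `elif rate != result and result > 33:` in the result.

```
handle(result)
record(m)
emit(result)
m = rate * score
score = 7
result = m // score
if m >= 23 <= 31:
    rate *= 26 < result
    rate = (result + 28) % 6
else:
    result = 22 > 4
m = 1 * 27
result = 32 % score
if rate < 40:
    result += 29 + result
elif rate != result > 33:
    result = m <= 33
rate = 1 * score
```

15

Transformed code:
handle(result)
record(m)
emit(result)
m = rate * 7
result = m // 7
if m >= 23 and 23 <= 31:
    rate *= 26 < result
    rate = (result + 28) % 6
else:
    result = 22 > 4
m = 1 * 27
result = 32 % 7
if rate < 40:
    result += 29 + result
elif rate != result and result > 33:
    result = m <= 33
rate = 1 * 7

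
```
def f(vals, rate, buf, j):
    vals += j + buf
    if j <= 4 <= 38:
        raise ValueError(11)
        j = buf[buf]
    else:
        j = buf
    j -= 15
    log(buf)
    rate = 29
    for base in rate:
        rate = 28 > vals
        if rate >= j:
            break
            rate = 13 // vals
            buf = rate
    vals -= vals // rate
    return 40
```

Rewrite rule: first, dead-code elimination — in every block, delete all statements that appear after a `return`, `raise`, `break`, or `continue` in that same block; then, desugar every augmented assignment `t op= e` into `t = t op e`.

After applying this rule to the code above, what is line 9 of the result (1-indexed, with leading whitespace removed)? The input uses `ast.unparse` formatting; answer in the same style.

rate = 29

Transformed code:
def f(vals, rate, buf, j):
    vals = vals + (j + buf)
    if j <= 4 <= 38:
        raise ValueError(11)
    else:
        j = buf
    j = j - 15
    log(buf)
    rate = 29
    for base in rate:
        rate = 28 > vals
        if rate >= j:
            break
    vals = vals - vals // rate
    return 40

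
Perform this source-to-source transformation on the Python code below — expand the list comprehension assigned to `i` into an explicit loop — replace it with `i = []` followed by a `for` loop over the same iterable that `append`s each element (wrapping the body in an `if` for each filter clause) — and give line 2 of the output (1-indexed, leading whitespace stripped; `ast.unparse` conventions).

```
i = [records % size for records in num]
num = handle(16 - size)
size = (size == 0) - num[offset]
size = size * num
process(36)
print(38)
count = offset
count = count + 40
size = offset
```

for records in num:

Transformed code:
i = []
for records in num:
    i.append(records % size)
num = handle(16 - size)
size = (size == 0) - num[offset]
size = size * num
process(36)
print(38)
count = offset
count = count + 40
size = offset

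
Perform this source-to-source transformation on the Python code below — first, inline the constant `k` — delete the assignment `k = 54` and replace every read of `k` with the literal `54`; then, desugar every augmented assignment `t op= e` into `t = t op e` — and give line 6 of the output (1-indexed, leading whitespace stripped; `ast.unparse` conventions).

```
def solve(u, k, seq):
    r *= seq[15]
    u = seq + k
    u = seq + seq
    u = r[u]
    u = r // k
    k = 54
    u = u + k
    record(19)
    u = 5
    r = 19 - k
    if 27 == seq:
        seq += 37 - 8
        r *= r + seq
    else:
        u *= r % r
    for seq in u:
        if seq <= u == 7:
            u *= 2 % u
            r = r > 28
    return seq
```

u = r // 54

Transformed code:
def solve(u, k, seq):
    r = r * seq[15]
    u = seq + 54
    u = seq + seq
    u = r[u]
    u = r // 54
    u = u + 54
    record(19)
    u = 5
    r = 19 - 54
    if 27 == seq:
        seq = seq + (37 - 8)
        r = r * (r + seq)
    else:
        u = u * (r % r)
    for seq in u:
        if seq <= u == 7:
            u = u * (2 % u)
            r = r > 28
    return seq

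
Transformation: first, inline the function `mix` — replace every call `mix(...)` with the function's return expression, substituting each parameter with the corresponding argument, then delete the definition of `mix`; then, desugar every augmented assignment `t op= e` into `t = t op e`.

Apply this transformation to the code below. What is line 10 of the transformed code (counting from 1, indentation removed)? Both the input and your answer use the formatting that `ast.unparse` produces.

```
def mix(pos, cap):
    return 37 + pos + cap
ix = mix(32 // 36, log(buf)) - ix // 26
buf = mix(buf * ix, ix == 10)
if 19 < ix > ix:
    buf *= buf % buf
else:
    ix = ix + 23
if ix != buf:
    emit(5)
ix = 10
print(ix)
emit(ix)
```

print(ix)

Transformed code:
ix = 37 + 32 // 36 + log(buf) - ix // 26
buf = 37 + buf * ix + (ix == 10)
if 19 < ix > ix:
    buf = buf * (buf % buf)
else:
    ix = ix + 23
if ix != buf:
    emit(5)
ix = 10
print(ix)
emit(ix)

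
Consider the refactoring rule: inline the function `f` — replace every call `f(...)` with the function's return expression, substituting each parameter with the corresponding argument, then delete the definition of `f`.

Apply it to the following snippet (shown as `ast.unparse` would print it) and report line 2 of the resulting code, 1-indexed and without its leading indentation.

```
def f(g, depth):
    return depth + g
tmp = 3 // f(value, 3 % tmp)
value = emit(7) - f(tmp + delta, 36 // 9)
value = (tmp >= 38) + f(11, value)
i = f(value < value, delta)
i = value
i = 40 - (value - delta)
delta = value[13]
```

Transformed code:
tmp = 3 // (3 % tmp + value)
value = emit(7) - (36 // 9 + (tmp + delta))
value = (tmp >= 38) + (value + 11)
i = delta + (value < value)
i = value
i = 40 - (value - delta)
delta = value[13]

value = emit(7) - (36 // 9 + (tmp + delta))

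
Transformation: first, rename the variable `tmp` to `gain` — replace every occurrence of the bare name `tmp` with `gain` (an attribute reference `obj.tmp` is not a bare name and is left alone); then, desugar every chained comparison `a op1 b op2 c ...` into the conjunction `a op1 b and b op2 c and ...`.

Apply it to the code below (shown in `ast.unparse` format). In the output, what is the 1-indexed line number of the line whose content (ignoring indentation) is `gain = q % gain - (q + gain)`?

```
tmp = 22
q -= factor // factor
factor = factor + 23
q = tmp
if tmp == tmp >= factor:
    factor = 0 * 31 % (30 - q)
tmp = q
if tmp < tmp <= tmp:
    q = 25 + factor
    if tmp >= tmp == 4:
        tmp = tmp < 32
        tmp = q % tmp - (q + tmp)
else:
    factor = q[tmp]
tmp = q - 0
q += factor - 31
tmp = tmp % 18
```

Transformed code:
gain = 22
q -= factor // factor
factor = factor + 23
q = gain
if gain == gain and gain >= factor:
    factor = 0 * 31 % (30 - q)
gain = q
if gain < gain and gain <= gain:
    q = 25 + factor
    if gain >= gain and gain == 4:
        gain = gain < 32
        gain = q % gain - (q + gain)
else:
    factor = q[gain]
gain = q - 0
q += factor - 31
gain = gain % 18

12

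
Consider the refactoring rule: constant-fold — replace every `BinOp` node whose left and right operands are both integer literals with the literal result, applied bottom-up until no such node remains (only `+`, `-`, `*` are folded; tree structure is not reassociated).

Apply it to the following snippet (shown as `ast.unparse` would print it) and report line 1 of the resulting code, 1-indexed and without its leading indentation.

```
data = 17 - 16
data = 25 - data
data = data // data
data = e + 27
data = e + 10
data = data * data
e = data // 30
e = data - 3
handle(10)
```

data = 1

Transformed code:
data = 1
data = 25 - data
data = data // data
data = e + 27
data = e + 10
data = data * data
e = data // 30
e = data - 3
handle(10)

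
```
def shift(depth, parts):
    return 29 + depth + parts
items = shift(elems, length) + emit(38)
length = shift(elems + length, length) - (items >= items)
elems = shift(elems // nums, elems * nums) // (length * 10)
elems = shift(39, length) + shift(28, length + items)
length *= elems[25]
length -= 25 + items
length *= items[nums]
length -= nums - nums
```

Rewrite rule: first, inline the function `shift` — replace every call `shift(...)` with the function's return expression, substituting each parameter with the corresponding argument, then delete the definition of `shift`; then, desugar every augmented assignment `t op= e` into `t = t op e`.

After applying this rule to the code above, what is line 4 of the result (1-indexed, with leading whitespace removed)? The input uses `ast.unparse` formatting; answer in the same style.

Transformed code:
items = 29 + elems + length + emit(38)
length = 29 + (elems + length) + length - (items >= items)
elems = (29 + elems // nums + elems * nums) // (length * 10)
elems = 29 + 39 + length + (29 + 28 + (length + items))
length = length * elems[25]
length = length - (25 + items)
length = length * items[nums]
length = length - (nums - nums)

elems = 29 + 39 + length + (29 + 28 + (length + items))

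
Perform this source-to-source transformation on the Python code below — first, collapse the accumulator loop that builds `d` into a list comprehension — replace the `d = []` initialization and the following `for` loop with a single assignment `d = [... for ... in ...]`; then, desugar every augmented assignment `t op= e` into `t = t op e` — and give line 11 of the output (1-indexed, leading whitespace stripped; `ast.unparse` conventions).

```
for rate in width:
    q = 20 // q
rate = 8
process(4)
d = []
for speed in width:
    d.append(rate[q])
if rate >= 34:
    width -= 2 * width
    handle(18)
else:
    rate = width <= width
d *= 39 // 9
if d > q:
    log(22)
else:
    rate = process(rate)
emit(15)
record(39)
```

Transformed code:
for rate in width:
    q = 20 // q
rate = 8
process(4)
d = [rate[q] for speed in width]
if rate >= 34:
    width = width - 2 * width
    handle(18)
else:
    rate = width <= width
d = d * (39 // 9)
if d > q:
    log(22)
else:
    rate = process(rate)
emit(15)
record(39)

d = d * (39 // 9)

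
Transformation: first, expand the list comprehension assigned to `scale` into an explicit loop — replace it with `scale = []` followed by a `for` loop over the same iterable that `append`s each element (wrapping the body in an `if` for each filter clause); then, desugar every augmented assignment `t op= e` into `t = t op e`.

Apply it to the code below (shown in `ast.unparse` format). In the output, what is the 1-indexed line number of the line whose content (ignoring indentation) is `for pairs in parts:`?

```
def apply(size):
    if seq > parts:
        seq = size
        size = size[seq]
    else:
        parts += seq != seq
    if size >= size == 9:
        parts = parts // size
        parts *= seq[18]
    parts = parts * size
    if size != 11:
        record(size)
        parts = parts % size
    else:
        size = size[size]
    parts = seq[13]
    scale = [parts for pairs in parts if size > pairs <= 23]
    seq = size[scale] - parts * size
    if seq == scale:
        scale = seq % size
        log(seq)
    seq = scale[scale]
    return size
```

18

Transformed code:
def apply(size):
    if seq > parts:
        seq = size
        size = size[seq]
    else:
        parts = parts + (seq != seq)
    if size >= size == 9:
        parts = parts // size
        parts = parts * seq[18]
    parts = parts * size
    if size != 11:
        record(size)
        parts = parts % size
    else:
        size = size[size]
    parts = seq[13]
    scale = []
    for pairs in parts:
        if size > pairs <= 23:
            scale.append(parts)
    seq = size[scale] - parts * size
    if seq == scale:
        scale = seq % size
        log(seq)
    seq = scale[scale]
    return size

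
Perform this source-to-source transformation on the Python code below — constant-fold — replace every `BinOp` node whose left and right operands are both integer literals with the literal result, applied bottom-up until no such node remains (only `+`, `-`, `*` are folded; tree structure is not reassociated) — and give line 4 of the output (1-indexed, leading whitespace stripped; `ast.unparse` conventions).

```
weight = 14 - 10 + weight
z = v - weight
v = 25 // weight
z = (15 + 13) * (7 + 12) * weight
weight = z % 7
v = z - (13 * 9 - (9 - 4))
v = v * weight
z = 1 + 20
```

z = 532 * weight

Transformed code:
weight = 4 + weight
z = v - weight
v = 25 // weight
z = 532 * weight
weight = z % 7
v = z - 112
v = v * weight
z = 21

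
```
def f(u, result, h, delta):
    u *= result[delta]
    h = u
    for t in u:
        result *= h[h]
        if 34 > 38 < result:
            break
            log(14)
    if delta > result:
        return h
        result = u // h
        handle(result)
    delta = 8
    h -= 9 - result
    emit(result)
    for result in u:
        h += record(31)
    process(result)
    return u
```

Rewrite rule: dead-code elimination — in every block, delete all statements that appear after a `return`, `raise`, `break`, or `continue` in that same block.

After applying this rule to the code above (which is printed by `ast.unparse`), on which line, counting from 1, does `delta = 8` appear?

Transformed code:
def f(u, result, h, delta):
    u *= result[delta]
    h = u
    for t in u:
        result *= h[h]
        if 34 > 38 < result:
            break
    if delta > result:
        return h
    delta = 8
    h -= 9 - result
    emit(result)
    for result in u:
        h += record(31)
    process(result)
    return u

10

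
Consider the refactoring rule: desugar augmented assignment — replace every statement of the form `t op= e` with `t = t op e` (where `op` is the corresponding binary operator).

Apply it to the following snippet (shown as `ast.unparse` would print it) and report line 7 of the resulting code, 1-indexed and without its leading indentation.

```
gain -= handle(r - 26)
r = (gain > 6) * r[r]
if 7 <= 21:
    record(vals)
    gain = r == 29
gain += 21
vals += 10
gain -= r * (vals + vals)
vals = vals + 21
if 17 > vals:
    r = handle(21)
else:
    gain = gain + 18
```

Transformed code:
gain = gain - handle(r - 26)
r = (gain > 6) * r[r]
if 7 <= 21:
    record(vals)
    gain = r == 29
gain = gain + 21
vals = vals + 10
gain = gain - r * (vals + vals)
vals = vals + 21
if 17 > vals:
    r = handle(21)
else:
    gain = gain + 18

vals = vals + 10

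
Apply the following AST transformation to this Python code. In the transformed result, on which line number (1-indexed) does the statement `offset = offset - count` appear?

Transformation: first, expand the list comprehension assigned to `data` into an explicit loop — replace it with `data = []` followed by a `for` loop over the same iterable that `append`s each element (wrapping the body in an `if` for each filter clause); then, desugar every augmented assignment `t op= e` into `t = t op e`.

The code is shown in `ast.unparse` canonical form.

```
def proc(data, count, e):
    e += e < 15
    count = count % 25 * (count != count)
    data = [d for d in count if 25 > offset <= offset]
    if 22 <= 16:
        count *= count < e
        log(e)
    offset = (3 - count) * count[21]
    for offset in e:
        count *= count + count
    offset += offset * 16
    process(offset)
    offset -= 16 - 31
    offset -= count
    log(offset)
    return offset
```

17

Transformed code:
def proc(data, count, e):
    e = e + (e < 15)
    count = count % 25 * (count != count)
    data = []
    for d in count:
        if 25 > offset <= offset:
            data.append(d)
    if 22 <= 16:
        count = count * (count < e)
        log(e)
    offset = (3 - count) * count[21]
    for offset in e:
        count = count * (count + count)
    offset = offset + offset * 16
    process(offset)
    offset = offset - (16 - 31)
    offset = offset - count
    log(offset)
    return offset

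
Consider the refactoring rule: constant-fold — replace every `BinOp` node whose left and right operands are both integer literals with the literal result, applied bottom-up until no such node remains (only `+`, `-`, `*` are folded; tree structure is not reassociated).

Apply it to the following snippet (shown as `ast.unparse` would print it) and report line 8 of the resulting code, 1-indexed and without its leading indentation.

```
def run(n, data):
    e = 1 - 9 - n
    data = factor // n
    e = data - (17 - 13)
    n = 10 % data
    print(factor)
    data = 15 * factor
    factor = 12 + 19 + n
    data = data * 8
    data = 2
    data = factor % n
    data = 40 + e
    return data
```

Transformed code:
def run(n, data):
    e = -8 - n
    data = factor // n
    e = data - 4
    n = 10 % data
    print(factor)
    data = 15 * factor
    factor = 31 + n
    data = data * 8
    data = 2
    data = factor % n
    data = 40 + e
    return data

factor = 31 + n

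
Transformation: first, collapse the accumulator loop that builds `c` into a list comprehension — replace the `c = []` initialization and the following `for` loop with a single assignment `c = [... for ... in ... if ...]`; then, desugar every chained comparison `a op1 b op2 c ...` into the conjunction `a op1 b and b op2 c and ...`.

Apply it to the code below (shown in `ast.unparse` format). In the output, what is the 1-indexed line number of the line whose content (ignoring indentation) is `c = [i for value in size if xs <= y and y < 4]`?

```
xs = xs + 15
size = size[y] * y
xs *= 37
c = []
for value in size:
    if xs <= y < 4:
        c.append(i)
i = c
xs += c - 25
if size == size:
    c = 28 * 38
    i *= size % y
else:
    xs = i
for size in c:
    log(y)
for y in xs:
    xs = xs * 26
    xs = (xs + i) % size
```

4

Transformed code:
xs = xs + 15
size = size[y] * y
xs *= 37
c = [i for value in size if xs <= y and y < 4]
i = c
xs += c - 25
if size == size:
    c = 28 * 38
    i *= size % y
else:
    xs = i
for size in c:
    log(y)
for y in xs:
    xs = xs * 26
    xs = (xs + i) % size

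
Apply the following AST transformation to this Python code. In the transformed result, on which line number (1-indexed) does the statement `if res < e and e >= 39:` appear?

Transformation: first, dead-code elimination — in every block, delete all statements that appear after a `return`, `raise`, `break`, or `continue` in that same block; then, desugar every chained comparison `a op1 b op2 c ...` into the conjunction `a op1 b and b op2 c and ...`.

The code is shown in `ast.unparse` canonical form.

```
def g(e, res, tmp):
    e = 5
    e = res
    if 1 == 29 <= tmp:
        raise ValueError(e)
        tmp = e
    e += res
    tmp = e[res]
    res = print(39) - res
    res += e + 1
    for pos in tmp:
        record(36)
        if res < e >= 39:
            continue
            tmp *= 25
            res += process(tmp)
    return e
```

Transformed code:
def g(e, res, tmp):
    e = 5
    e = res
    if 1 == 29 and 29 <= tmp:
        raise ValueError(e)
    e += res
    tmp = e[res]
    res = print(39) - res
    res += e + 1
    for pos in tmp:
        record(36)
        if res < e and e >= 39:
            continue
    return e

12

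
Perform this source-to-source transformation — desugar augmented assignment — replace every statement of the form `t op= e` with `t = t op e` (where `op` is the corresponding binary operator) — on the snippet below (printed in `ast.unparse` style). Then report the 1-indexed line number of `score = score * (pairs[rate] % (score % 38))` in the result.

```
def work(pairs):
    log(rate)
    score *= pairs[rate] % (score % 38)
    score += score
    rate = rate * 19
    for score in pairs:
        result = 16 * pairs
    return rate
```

3

Transformed code:
def work(pairs):
    log(rate)
    score = score * (pairs[rate] % (score % 38))
    score = score + score
    rate = rate * 19
    for score in pairs:
        result = 16 * pairs
    return rate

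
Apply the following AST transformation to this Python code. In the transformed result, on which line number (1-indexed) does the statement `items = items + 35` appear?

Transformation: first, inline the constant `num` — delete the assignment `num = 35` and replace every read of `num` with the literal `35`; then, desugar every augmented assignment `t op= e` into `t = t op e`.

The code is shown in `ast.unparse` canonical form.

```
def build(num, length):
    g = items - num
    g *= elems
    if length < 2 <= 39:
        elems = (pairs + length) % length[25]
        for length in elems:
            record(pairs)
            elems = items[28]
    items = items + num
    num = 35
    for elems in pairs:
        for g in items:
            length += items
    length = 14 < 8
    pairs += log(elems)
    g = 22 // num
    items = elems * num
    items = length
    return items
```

Transformed code:
def build(num, length):
    g = items - 35
    g = g * elems
    if length < 2 <= 39:
        elems = (pairs + length) % length[25]
        for length in elems:
            record(pairs)
            elems = items[28]
    items = items + 35
    for elems in pairs:
        for g in items:
            length = length + items
    length = 14 < 8
    pairs = pairs + log(elems)
    g = 22 // 35
    items = elems * 35
    items = length
    return items

9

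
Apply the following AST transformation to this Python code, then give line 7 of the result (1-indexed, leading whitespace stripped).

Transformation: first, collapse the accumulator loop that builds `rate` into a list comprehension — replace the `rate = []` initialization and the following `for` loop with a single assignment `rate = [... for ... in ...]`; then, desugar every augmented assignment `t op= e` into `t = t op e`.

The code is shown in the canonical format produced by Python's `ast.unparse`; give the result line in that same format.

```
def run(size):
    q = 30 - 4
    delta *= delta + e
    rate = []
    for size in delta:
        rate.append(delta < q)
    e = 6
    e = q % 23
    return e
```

return e

Transformed code:
def run(size):
    q = 30 - 4
    delta = delta * (delta + e)
    rate = [delta < q for size in delta]
    e = 6
    e = q % 23
    return e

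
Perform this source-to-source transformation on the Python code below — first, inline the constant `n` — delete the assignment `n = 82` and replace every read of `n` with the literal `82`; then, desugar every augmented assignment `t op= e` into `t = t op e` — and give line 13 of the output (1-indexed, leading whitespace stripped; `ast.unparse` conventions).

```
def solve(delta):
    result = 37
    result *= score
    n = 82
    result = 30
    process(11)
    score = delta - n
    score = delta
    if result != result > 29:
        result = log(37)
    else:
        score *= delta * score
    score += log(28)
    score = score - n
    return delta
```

Transformed code:
def solve(delta):
    result = 37
    result = result * score
    result = 30
    process(11)
    score = delta - 82
    score = delta
    if result != result > 29:
        result = log(37)
    else:
        score = score * (delta * score)
    score = score + log(28)
    score = score - 82
    return delta

score = score - 82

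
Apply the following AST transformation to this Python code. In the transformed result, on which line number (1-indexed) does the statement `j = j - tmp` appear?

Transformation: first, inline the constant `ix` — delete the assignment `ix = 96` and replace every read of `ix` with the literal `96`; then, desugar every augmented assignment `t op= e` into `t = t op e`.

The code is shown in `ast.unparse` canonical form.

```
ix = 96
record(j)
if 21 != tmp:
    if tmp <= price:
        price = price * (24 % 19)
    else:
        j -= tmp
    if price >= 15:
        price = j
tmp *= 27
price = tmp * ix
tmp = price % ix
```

Transformed code:
record(j)
if 21 != tmp:
    if tmp <= price:
        price = price * (24 % 19)
    else:
        j = j - tmp
    if price >= 15:
        price = j
tmp = tmp * 27
price = tmp * 96
tmp = price % 96

6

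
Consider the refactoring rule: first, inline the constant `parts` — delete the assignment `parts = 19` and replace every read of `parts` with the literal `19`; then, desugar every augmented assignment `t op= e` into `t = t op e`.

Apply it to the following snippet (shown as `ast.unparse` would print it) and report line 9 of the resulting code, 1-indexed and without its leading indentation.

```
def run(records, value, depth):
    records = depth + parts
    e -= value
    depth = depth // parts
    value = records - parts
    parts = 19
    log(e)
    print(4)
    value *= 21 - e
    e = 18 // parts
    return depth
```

e = 18 // 19

Transformed code:
def run(records, value, depth):
    records = depth + 19
    e = e - value
    depth = depth // 19
    value = records - 19
    log(e)
    print(4)
    value = value * (21 - e)
    e = 18 // 19
    return depth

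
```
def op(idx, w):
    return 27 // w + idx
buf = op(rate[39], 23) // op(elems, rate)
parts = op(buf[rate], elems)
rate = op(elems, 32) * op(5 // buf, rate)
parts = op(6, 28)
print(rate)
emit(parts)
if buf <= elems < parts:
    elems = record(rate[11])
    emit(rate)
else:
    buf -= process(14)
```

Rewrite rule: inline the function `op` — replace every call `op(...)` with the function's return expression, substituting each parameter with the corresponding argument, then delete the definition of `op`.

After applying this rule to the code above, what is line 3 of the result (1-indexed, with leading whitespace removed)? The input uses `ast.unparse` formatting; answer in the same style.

Transformed code:
buf = (27 // 23 + rate[39]) // (27 // rate + elems)
parts = 27 // elems + buf[rate]
rate = (27 // 32 + elems) * (27 // rate + 5 // buf)
parts = 27 // 28 + 6
print(rate)
emit(parts)
if buf <= elems < parts:
    elems = record(rate[11])
    emit(rate)
else:
    buf -= process(14)

rate = (27 // 32 + elems) * (27 // rate + 5 // buf)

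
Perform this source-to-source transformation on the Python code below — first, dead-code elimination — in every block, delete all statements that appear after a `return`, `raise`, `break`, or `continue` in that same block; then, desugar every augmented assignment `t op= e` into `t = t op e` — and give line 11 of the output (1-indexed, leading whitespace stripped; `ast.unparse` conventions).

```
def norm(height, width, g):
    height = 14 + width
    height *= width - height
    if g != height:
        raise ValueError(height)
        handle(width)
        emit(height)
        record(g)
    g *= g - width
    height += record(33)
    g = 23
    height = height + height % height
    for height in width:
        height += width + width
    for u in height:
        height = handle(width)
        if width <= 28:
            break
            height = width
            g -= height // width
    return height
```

height = height + (width + width)

Transformed code:
def norm(height, width, g):
    height = 14 + width
    height = height * (width - height)
    if g != height:
        raise ValueError(height)
    g = g * (g - width)
    height = height + record(33)
    g = 23
    height = height + height % height
    for height in width:
        height = height + (width + width)
    for u in height:
        height = handle(width)
        if width <= 28:
            break
    return height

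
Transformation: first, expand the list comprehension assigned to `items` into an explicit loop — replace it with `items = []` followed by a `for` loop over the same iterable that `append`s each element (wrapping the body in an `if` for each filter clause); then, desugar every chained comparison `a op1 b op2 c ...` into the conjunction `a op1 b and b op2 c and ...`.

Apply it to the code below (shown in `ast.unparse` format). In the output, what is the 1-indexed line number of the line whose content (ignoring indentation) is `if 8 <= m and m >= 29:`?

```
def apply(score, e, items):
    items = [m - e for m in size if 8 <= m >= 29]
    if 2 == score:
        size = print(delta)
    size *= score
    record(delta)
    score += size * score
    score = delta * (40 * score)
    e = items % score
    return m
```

4

Transformed code:
def apply(score, e, items):
    items = []
    for m in size:
        if 8 <= m and m >= 29:
            items.append(m - e)
    if 2 == score:
        size = print(delta)
    size *= score
    record(delta)
    score += size * score
    score = delta * (40 * score)
    e = items % score
    return m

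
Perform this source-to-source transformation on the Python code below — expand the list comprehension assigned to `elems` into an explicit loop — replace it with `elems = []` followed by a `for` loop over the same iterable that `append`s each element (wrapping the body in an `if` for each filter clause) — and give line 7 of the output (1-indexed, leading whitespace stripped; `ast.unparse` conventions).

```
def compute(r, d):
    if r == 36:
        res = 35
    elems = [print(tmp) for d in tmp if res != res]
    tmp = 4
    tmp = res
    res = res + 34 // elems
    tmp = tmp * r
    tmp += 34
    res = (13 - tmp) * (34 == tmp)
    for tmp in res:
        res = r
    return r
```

elems.append(print(tmp))

Transformed code:
def compute(r, d):
    if r == 36:
        res = 35
    elems = []
    for d in tmp:
        if res != res:
            elems.append(print(tmp))
    tmp = 4
    tmp = res
    res = res + 34 // elems
    tmp = tmp * r
    tmp += 34
    res = (13 - tmp) * (34 == tmp)
    for tmp in res:
        res = r
    return r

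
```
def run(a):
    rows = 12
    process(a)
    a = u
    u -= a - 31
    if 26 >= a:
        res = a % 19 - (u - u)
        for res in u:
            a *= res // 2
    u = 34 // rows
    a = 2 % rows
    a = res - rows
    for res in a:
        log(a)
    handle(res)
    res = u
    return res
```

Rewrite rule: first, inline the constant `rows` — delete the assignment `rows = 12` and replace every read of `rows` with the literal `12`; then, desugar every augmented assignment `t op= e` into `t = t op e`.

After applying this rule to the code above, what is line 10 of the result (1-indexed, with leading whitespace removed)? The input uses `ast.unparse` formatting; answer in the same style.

a = 2 % 12

Transformed code:
def run(a):
    process(a)
    a = u
    u = u - (a - 31)
    if 26 >= a:
        res = a % 19 - (u - u)
        for res in u:
            a = a * (res // 2)
    u = 34 // 12
    a = 2 % 12
    a = res - 12
    for res in a:
        log(a)
    handle(res)
    res = u
    return res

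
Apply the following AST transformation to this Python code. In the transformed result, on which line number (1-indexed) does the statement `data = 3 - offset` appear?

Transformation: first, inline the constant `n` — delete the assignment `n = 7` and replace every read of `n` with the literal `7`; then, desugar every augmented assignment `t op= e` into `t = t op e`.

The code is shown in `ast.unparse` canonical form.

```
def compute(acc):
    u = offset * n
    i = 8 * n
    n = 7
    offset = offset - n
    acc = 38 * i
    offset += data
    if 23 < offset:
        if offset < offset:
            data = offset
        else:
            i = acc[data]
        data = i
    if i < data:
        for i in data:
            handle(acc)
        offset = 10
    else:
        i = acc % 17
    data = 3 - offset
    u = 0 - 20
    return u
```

19

Transformed code:
def compute(acc):
    u = offset * 7
    i = 8 * 7
    offset = offset - 7
    acc = 38 * i
    offset = offset + data
    if 23 < offset:
        if offset < offset:
            data = offset
        else:
            i = acc[data]
        data = i
    if i < data:
        for i in data:
            handle(acc)
        offset = 10
    else:
        i = acc % 17
    data = 3 - offset
    u = 0 - 20
    return u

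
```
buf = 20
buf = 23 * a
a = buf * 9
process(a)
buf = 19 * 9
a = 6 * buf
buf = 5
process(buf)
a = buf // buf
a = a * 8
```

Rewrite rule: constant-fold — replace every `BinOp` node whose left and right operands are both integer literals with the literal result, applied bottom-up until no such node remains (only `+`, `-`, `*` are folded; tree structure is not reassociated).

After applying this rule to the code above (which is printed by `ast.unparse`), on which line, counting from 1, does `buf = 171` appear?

Transformed code:
buf = 20
buf = 23 * a
a = buf * 9
process(a)
buf = 171
a = 6 * buf
buf = 5
process(buf)
a = buf // buf
a = a * 8

5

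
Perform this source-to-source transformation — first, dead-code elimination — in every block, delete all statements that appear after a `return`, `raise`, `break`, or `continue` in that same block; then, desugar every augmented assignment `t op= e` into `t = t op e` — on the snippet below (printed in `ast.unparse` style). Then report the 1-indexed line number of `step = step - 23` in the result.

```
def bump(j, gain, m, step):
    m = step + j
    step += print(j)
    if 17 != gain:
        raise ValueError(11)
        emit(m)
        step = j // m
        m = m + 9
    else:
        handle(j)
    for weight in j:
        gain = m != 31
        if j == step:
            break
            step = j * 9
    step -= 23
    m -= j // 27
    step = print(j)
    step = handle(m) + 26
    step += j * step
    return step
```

Transformed code:
def bump(j, gain, m, step):
    m = step + j
    step = step + print(j)
    if 17 != gain:
        raise ValueError(11)
    else:
        handle(j)
    for weight in j:
        gain = m != 31
        if j == step:
            break
    step = step - 23
    m = m - j // 27
    step = print(j)
    step = handle(m) + 26
    step = step + j * step
    return step

12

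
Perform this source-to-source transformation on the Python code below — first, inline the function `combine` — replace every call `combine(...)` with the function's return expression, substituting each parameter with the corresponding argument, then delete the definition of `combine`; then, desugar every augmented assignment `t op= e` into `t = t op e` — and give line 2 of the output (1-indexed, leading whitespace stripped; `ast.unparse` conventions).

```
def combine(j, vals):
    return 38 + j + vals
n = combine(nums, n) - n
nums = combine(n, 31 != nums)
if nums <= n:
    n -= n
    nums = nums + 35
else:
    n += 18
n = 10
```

Transformed code:
n = 38 + nums + n - n
nums = 38 + n + (31 != nums)
if nums <= n:
    n = n - n
    nums = nums + 35
else:
    n = n + 18
n = 10

nums = 38 + n + (31 != nums)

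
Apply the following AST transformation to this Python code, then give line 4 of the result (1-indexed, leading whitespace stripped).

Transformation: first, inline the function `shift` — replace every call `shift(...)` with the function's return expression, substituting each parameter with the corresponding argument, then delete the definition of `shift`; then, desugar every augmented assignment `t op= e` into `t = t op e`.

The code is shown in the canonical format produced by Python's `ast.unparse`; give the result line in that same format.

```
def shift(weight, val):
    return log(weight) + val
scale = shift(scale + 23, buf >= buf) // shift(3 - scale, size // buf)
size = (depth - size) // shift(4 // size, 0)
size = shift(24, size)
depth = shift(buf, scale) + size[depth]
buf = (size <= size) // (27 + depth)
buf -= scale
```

Transformed code:
scale = (log(scale + 23) + (buf >= buf)) // (log(3 - scale) + size // buf)
size = (depth - size) // (log(4 // size) + 0)
size = log(24) + size
depth = log(buf) + scale + size[depth]
buf = (size <= size) // (27 + depth)
buf = buf - scale

depth = log(buf) + scale + size[depth]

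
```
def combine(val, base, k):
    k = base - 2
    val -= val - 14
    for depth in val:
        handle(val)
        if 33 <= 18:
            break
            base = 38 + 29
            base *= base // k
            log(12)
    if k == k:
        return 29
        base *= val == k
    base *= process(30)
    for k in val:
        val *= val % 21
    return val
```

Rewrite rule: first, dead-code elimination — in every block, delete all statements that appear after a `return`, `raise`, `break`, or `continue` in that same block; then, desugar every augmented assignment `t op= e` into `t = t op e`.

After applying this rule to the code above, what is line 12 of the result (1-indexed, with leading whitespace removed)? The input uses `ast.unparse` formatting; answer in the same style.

val = val * (val % 21)

Transformed code:
def combine(val, base, k):
    k = base - 2
    val = val - (val - 14)
    for depth in val:
        handle(val)
        if 33 <= 18:
            break
    if k == k:
        return 29
    base = base * process(30)
    for k in val:
        val = val * (val % 21)
    return val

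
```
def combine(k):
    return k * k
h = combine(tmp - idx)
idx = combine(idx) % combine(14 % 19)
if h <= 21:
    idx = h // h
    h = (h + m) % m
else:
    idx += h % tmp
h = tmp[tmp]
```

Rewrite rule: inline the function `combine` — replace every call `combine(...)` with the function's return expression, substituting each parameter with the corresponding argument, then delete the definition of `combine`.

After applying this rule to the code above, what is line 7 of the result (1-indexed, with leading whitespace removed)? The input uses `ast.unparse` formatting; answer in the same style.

Transformed code:
h = (tmp - idx) * (tmp - idx)
idx = idx * idx % (14 % 19 * (14 % 19))
if h <= 21:
    idx = h // h
    h = (h + m) % m
else:
    idx += h % tmp
h = tmp[tmp]

idx += h % tmp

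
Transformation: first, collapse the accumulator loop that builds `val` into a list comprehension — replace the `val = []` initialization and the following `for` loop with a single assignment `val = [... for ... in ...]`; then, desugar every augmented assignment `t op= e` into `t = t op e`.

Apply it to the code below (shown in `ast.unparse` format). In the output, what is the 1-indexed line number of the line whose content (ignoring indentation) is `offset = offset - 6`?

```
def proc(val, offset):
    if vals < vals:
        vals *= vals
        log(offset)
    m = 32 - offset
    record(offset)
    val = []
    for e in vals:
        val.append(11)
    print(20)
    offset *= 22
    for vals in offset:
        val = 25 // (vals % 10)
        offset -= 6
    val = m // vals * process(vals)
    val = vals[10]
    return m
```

Transformed code:
def proc(val, offset):
    if vals < vals:
        vals = vals * vals
        log(offset)
    m = 32 - offset
    record(offset)
    val = [11 for e in vals]
    print(20)
    offset = offset * 22
    for vals in offset:
        val = 25 // (vals % 10)
        offset = offset - 6
    val = m // vals * process(vals)
    val = vals[10]
    return m

12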